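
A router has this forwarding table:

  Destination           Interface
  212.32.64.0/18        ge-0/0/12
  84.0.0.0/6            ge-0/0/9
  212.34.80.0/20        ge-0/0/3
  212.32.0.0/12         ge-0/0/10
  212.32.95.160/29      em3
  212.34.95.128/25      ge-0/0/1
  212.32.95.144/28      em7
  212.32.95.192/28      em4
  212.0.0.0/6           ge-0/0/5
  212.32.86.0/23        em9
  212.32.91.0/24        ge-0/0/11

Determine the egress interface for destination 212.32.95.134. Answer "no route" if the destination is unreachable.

ge-0/0/12

Routes whose prefix contains 212.32.95.134:
  212.0.0.0/6 (212.0.0.0 - 215.255.255.255) -> ge-0/0/5
  212.32.0.0/12 (212.32.0.0 - 212.47.255.255) -> ge-0/0/10
  212.32.64.0/18 (212.32.64.0 - 212.32.127.255) -> ge-0/0/12
More-specific entries that do NOT match:
  212.32.95.160/29 (212.32.95.160 - 212.32.95.167) does not contain 212.32.95.134
  212.32.95.144/28 (212.32.95.144 - 212.32.95.159) does not contain 212.32.95.134
  212.32.95.192/28 (212.32.95.192 - 212.32.95.207) does not contain 212.32.95.134
  212.34.95.128/25 (212.34.95.128 - 212.34.95.255) does not contain 212.32.95.134
  212.32.91.0/24 (212.32.91.0 - 212.32.91.255) does not contain 212.32.95.134
  212.32.86.0/23 (212.32.86.0 - 212.32.87.255) does not contain 212.32.95.134
  212.34.80.0/20 (212.34.80.0 - 212.34.95.255) does not contain 212.32.95.134
Longest matching prefix is /18 -> interface ge-0/0/12.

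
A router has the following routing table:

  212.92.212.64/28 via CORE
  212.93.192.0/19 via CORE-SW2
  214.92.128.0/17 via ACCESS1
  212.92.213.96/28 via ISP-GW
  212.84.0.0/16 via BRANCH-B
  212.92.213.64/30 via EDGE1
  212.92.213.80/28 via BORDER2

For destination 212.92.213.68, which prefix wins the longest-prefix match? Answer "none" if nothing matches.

none

212.92.213.68 is outside every listed prefix and there is no default route.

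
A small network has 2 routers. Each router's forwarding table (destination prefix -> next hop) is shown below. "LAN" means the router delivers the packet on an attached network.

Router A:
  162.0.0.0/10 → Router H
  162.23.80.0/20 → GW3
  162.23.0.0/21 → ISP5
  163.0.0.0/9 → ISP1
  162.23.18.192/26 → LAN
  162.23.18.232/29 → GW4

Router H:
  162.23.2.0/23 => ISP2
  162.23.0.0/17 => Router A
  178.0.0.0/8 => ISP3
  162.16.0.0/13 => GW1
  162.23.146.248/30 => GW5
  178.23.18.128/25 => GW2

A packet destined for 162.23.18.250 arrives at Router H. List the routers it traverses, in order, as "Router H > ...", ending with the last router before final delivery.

Router H > Router A

At Router H: longest match for 162.23.18.250 is 162.23.0.0/17 -> Router A
At Router A: longest match for 162.23.18.250 is 162.23.18.192/26 -> LAN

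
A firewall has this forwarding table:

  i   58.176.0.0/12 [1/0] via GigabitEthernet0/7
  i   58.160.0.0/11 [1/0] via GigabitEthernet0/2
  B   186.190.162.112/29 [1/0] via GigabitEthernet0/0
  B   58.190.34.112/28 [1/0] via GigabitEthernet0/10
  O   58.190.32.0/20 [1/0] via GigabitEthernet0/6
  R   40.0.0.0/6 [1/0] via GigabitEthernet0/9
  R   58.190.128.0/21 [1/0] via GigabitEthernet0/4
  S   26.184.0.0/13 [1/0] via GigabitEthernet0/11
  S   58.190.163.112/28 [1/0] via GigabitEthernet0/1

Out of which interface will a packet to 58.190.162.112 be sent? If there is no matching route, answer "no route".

Routes whose prefix contains 58.190.162.112:
  58.160.0.0/11 (58.160.0.0 - 58.191.255.255) -> GigabitEthernet0/2
  58.176.0.0/12 (58.176.0.0 - 58.191.255.255) -> GigabitEthernet0/7
More-specific entries that do NOT match:
  186.190.162.112/29 (186.190.162.112 - 186.190.162.119) does not contain 58.190.162.112
  58.190.34.112/28 (58.190.34.112 - 58.190.34.127) does not contain 58.190.162.112
  58.190.163.112/28 (58.190.163.112 - 58.190.163.127) does not contain 58.190.162.112
  58.190.128.0/21 (58.190.128.0 - 58.190.135.255) does not contain 58.190.162.112
  58.190.32.0/20 (58.190.32.0 - 58.190.47.255) does not contain 58.190.162.112
  26.184.0.0/13 (26.184.0.0 - 26.191.255.255) does not contain 58.190.162.112
Longest matching prefix is /12 -> interface GigabitEthernet0/7.

GigabitEthernet0/7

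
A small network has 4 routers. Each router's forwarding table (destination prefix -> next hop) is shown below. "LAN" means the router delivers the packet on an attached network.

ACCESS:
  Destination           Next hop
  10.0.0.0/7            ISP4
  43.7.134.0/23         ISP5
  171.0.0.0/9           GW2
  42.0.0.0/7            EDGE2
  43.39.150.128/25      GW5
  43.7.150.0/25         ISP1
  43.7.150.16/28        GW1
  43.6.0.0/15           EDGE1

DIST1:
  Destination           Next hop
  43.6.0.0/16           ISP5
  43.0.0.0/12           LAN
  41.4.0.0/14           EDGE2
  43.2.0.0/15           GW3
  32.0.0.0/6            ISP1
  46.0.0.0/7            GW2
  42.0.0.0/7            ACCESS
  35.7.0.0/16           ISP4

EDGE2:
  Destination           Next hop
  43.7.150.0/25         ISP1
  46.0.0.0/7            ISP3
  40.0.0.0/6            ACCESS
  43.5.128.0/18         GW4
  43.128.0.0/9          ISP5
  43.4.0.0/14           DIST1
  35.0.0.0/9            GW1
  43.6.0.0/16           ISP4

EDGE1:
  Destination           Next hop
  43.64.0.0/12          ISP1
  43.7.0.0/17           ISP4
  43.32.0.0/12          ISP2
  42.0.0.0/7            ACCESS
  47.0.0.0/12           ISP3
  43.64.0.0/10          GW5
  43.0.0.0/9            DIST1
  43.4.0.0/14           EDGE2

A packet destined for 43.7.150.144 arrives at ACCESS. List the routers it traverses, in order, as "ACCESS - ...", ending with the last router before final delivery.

At ACCESS: longest match for 43.7.150.144 is 43.6.0.0/15 -> EDGE1
At EDGE1: longest match for 43.7.150.144 is 43.4.0.0/14 -> EDGE2
At EDGE2: longest match for 43.7.150.144 is 43.4.0.0/14 -> DIST1
At DIST1: longest match for 43.7.150.144 is 43.0.0.0/12 -> LAN

ACCESS - EDGE1 - EDGE2 - DIST1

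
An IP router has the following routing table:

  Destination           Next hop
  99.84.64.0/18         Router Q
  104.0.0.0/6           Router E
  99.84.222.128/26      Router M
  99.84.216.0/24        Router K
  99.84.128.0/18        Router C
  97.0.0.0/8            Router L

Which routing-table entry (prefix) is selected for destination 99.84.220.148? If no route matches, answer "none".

none

99.84.220.148 is outside every listed prefix and there is no default route.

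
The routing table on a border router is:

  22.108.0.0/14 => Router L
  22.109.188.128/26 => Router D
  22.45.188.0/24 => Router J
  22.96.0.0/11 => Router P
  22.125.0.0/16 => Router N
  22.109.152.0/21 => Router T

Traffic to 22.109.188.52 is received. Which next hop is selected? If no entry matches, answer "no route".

Routes whose prefix contains 22.109.188.52:
  22.96.0.0/11 (22.96.0.0 - 22.127.255.255) -> Router P
  22.108.0.0/14 (22.108.0.0 - 22.111.255.255) -> Router L
More-specific entries that do NOT match:
  22.109.188.128/26 (22.109.188.128 - 22.109.188.191) does not contain 22.109.188.52
  22.45.188.0/24 (22.45.188.0 - 22.45.188.255) does not contain 22.109.188.52
  22.109.152.0/21 (22.109.152.0 - 22.109.159.255) does not contain 22.109.188.52
  22.125.0.0/16 (22.125.0.0 - 22.125.255.255) does not contain 22.109.188.52
Longest matching prefix is /14 -> next hop Router L.

Router L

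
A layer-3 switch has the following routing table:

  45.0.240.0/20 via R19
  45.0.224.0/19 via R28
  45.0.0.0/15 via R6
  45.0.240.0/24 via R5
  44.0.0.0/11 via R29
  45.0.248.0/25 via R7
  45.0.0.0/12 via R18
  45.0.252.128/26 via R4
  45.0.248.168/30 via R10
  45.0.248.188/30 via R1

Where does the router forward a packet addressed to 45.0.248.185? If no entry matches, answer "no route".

R19

Routes whose prefix contains 45.0.248.185:
  45.0.0.0/12 (45.0.0.0 - 45.15.255.255) -> R18
  45.0.0.0/15 (45.0.0.0 - 45.1.255.255) -> R6
  45.0.224.0/19 (45.0.224.0 - 45.0.255.255) -> R28
  45.0.240.0/20 (45.0.240.0 - 45.0.255.255) -> R19
More-specific entries that do NOT match:
  45.0.248.168/30 (45.0.248.168 - 45.0.248.171) does not contain 45.0.248.185
  45.0.248.188/30 (45.0.248.188 - 45.0.248.191) does not contain 45.0.248.185
  45.0.252.128/26 (45.0.252.128 - 45.0.252.191) does not contain 45.0.248.185
  45.0.248.0/25 (45.0.248.0 - 45.0.248.127) does not contain 45.0.248.185
  45.0.240.0/24 (45.0.240.0 - 45.0.240.255) does not contain 45.0.248.185
Longest matching prefix is /20 -> next hop R19.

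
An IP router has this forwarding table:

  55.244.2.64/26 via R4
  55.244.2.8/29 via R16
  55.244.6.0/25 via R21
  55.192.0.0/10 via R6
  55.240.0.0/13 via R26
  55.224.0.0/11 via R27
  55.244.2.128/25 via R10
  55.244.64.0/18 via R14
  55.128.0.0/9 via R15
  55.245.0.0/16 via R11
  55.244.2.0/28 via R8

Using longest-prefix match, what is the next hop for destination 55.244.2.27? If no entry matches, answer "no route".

Routes whose prefix contains 55.244.2.27:
  55.128.0.0/9 (55.128.0.0 - 55.255.255.255) -> R15
  55.192.0.0/10 (55.192.0.0 - 55.255.255.255) -> R6
  55.224.0.0/11 (55.224.0.0 - 55.255.255.255) -> R27
  55.240.0.0/13 (55.240.0.0 - 55.247.255.255) -> R26
More-specific entries that do NOT match:
  55.244.2.8/29 (55.244.2.8 - 55.244.2.15) does not contain 55.244.2.27
  55.244.2.0/28 (55.244.2.0 - 55.244.2.15) does not contain 55.244.2.27
  55.244.2.64/26 (55.244.2.64 - 55.244.2.127) does not contain 55.244.2.27
  55.244.6.0/25 (55.244.6.0 - 55.244.6.127) does not contain 55.244.2.27
  55.244.2.128/25 (55.244.2.128 - 55.244.2.255) does not contain 55.244.2.27
  55.244.64.0/18 (55.244.64.0 - 55.244.127.255) does not contain 55.244.2.27
  55.245.0.0/16 (55.245.0.0 - 55.245.255.255) does not contain 55.244.2.27
Longest matching prefix is /13 -> next hop R26.

R26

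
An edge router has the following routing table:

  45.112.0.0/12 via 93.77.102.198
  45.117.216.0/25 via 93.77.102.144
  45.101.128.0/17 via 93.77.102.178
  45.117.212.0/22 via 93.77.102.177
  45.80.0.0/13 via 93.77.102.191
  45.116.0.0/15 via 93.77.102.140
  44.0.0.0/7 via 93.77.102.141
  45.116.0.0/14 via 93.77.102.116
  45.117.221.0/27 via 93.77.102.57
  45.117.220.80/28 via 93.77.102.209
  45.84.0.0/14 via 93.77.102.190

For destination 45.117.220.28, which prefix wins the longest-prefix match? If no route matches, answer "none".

Entries matching 45.117.220.28:
  44.0.0.0/7 (44.0.0.0 - 45.255.255.255)
  45.112.0.0/12 (45.112.0.0 - 45.127.255.255)
  45.116.0.0/14 (45.116.0.0 - 45.119.255.255)
  45.116.0.0/15 (45.116.0.0 - 45.117.255.255)
Most specific is 45.116.0.0/15.

45.116.0.0/15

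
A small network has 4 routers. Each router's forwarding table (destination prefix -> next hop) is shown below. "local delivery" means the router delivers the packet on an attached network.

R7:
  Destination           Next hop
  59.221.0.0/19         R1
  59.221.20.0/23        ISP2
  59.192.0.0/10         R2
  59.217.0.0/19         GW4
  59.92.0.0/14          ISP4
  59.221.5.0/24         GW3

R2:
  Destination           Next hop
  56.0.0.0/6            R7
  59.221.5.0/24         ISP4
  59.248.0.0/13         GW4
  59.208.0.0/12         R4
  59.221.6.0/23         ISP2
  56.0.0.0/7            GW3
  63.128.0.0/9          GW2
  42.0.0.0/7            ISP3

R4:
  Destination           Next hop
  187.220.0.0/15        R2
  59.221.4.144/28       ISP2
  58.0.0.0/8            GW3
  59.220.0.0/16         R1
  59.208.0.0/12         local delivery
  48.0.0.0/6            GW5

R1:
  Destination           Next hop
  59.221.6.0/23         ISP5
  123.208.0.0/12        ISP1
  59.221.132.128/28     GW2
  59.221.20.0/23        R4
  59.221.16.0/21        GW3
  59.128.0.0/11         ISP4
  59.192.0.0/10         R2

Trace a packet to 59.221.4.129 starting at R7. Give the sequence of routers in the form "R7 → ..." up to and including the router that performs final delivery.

R7 → R1 → R2 → R4

At R7: longest match for 59.221.4.129 is 59.221.0.0/19 -> R1
At R1: longest match for 59.221.4.129 is 59.192.0.0/10 -> R2
At R2: longest match for 59.221.4.129 is 59.208.0.0/12 -> R4
At R4: longest match for 59.221.4.129 is 59.208.0.0/12 -> local delivery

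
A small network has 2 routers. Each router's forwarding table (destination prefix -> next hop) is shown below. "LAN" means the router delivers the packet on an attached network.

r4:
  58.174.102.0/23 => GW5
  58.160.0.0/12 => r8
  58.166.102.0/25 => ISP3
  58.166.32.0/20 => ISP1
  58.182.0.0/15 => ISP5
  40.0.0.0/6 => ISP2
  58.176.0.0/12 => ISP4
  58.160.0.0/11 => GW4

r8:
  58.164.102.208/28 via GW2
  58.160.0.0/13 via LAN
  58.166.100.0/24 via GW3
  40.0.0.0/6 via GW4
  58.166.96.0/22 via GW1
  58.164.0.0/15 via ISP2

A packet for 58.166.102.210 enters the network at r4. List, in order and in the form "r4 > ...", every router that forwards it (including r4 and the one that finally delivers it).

At r4: longest match for 58.166.102.210 is 58.160.0.0/12 -> r8
At r8: longest match for 58.166.102.210 is 58.160.0.0/13 -> LAN

r4 > r8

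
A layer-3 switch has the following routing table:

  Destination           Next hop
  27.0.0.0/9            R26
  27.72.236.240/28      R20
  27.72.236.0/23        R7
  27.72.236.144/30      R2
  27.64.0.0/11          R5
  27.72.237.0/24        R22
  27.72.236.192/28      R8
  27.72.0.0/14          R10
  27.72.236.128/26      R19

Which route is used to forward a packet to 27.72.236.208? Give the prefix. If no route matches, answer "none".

Entries matching 27.72.236.208:
  27.0.0.0/9 (27.0.0.0 - 27.127.255.255)
  27.64.0.0/11 (27.64.0.0 - 27.95.255.255)
  27.72.0.0/14 (27.72.0.0 - 27.75.255.255)
  27.72.236.0/23 (27.72.236.0 - 27.72.237.255)
Most specific is 27.72.236.0/23.

27.72.236.0/23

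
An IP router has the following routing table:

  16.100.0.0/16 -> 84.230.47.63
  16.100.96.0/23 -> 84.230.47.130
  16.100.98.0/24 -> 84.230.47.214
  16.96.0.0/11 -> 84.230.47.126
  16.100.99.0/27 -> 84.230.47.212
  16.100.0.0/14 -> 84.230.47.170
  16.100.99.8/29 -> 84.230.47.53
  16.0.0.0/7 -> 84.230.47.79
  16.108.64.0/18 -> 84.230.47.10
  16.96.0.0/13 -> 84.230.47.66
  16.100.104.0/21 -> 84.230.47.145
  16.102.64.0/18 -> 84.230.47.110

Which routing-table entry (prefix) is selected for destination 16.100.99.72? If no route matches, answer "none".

16.100.0.0/16

Entries matching 16.100.99.72:
  16.0.0.0/7 (16.0.0.0 - 17.255.255.255)
  16.96.0.0/11 (16.96.0.0 - 16.127.255.255)
  16.96.0.0/13 (16.96.0.0 - 16.103.255.255)
  16.100.0.0/14 (16.100.0.0 - 16.103.255.255)
  16.100.0.0/16 (16.100.0.0 - 16.100.255.255)
Most specific is 16.100.0.0/16.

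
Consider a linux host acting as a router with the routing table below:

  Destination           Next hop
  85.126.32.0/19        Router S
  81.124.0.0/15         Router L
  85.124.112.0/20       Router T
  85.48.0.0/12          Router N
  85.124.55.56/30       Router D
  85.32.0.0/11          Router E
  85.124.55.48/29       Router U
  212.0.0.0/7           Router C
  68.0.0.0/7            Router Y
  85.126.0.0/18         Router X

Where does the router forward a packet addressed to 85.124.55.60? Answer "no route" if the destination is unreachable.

no route

No entry's prefix contains 85.124.55.60; there is no default route.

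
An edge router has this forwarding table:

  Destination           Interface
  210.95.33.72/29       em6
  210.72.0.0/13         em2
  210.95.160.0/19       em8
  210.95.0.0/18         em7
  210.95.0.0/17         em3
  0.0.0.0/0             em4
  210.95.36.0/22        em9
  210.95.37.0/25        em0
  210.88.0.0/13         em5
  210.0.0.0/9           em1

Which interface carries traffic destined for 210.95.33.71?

Routes whose prefix contains 210.95.33.71:
  0.0.0.0/0 (default, matches everything) -> em4
  210.0.0.0/9 (210.0.0.0 - 210.127.255.255) -> em1
  210.88.0.0/13 (210.88.0.0 - 210.95.255.255) -> em5
  210.95.0.0/17 (210.95.0.0 - 210.95.127.255) -> em3
  210.95.0.0/18 (210.95.0.0 - 210.95.63.255) -> em7
More-specific entries that do NOT match:
  210.95.33.72/29 (210.95.33.72 - 210.95.33.79) does not contain 210.95.33.71
  210.95.37.0/25 (210.95.37.0 - 210.95.37.127) does not contain 210.95.33.71
  210.95.36.0/22 (210.95.36.0 - 210.95.39.255) does not contain 210.95.33.71
  210.95.160.0/19 (210.95.160.0 - 210.95.191.255) does not contain 210.95.33.71
Longest matching prefix is /18 -> interface em7.

em7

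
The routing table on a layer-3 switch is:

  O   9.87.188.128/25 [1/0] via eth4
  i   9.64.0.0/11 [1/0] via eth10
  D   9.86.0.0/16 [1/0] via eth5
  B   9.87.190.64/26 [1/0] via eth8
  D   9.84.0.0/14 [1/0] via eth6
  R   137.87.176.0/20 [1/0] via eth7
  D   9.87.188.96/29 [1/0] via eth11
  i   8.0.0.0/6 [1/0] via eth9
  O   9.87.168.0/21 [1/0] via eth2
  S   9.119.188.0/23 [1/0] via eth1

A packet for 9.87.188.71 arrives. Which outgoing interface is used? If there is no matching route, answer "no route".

Routes whose prefix contains 9.87.188.71:
  8.0.0.0/6 (8.0.0.0 - 11.255.255.255) -> eth9
  9.64.0.0/11 (9.64.0.0 - 9.95.255.255) -> eth10
  9.84.0.0/14 (9.84.0.0 - 9.87.255.255) -> eth6
More-specific entries that do NOT match:
  9.87.188.96/29 (9.87.188.96 - 9.87.188.103) does not contain 9.87.188.71
  9.87.190.64/26 (9.87.190.64 - 9.87.190.127) does not contain 9.87.188.71
  9.87.188.128/25 (9.87.188.128 - 9.87.188.255) does not contain 9.87.188.71
  9.119.188.0/23 (9.119.188.0 - 9.119.189.255) does not contain 9.87.188.71
  9.87.168.0/21 (9.87.168.0 - 9.87.175.255) does not contain 9.87.188.71
  137.87.176.0/20 (137.87.176.0 - 137.87.191.255) does not contain 9.87.188.71
  9.86.0.0/16 (9.86.0.0 - 9.86.255.255) does not contain 9.87.188.71
Longest matching prefix is /14 -> interface eth6.

eth6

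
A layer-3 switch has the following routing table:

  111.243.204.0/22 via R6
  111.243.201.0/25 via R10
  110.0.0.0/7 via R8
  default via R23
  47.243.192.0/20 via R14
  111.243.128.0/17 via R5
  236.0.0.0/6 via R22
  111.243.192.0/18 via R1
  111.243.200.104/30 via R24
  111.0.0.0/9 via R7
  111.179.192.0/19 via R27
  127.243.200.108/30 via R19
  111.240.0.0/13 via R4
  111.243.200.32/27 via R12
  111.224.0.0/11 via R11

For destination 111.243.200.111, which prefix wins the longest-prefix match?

111.243.192.0/18

Entries matching 111.243.200.111:
  0.0.0.0/0 (default, matches everything)
  110.0.0.0/7 (110.0.0.0 - 111.255.255.255)
  111.224.0.0/11 (111.224.0.0 - 111.255.255.255)
  111.240.0.0/13 (111.240.0.0 - 111.247.255.255)
  111.243.128.0/17 (111.243.128.0 - 111.243.255.255)
  111.243.192.0/18 (111.243.192.0 - 111.243.255.255)
Most specific is 111.243.192.0/18.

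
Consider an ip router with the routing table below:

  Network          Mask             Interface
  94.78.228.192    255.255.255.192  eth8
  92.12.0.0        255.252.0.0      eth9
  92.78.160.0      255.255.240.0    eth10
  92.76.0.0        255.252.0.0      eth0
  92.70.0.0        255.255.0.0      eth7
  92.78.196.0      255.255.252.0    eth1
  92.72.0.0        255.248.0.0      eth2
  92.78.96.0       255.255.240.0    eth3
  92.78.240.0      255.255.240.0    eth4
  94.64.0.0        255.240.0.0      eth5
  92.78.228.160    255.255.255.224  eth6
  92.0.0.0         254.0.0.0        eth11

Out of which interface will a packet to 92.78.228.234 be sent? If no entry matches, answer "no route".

Routes whose prefix contains 92.78.228.234:
  92.0.0.0/7 (92.0.0.0 - 93.255.255.255) -> eth11
  92.72.0.0/13 (92.72.0.0 - 92.79.255.255) -> eth2
  92.76.0.0/14 (92.76.0.0 - 92.79.255.255) -> eth0
More-specific entries that do NOT match:
  92.78.228.160/27 (92.78.228.160 - 92.78.228.191) does not contain 92.78.228.234
  94.78.228.192/26 (94.78.228.192 - 94.78.228.255) does not contain 92.78.228.234
  92.78.196.0/22 (92.78.196.0 - 92.78.199.255) does not contain 92.78.228.234
  92.78.160.0/20 (92.78.160.0 - 92.78.175.255) does not contain 92.78.228.234
  92.78.96.0/20 (92.78.96.0 - 92.78.111.255) does not contain 92.78.228.234
  92.78.240.0/20 (92.78.240.0 - 92.78.255.255) does not contain 92.78.228.234
  92.70.0.0/16 (92.70.0.0 - 92.70.255.255) does not contain 92.78.228.234
Longest matching prefix is /14 -> interface eth0.

eth0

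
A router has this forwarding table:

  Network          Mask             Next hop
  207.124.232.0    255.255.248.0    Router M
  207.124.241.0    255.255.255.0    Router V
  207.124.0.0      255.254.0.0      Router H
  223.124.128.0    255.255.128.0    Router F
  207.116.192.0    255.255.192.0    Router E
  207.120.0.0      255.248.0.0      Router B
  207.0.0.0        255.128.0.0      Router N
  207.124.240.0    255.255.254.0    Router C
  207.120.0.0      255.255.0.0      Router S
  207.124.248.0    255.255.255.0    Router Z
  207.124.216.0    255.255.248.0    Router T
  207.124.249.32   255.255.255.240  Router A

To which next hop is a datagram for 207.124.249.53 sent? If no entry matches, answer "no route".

Routes whose prefix contains 207.124.249.53:
  207.0.0.0/9 (207.0.0.0 - 207.127.255.255) -> Router N
  207.120.0.0/13 (207.120.0.0 - 207.127.255.255) -> Router B
  207.124.0.0/15 (207.124.0.0 - 207.125.255.255) -> Router H
More-specific entries that do NOT match:
  207.124.249.32/28 (207.124.249.32 - 207.124.249.47) does not contain 207.124.249.53
  207.124.241.0/24 (207.124.241.0 - 207.124.241.255) does not contain 207.124.249.53
  207.124.248.0/24 (207.124.248.0 - 207.124.248.255) does not contain 207.124.249.53
  207.124.240.0/23 (207.124.240.0 - 207.124.241.255) does not contain 207.124.249.53
  207.124.232.0/21 (207.124.232.0 - 207.124.239.255) does not contain 207.124.249.53
  207.124.216.0/21 (207.124.216.0 - 207.124.223.255) does not contain 207.124.249.53
  207.116.192.0/18 (207.116.192.0 - 207.116.255.255) does not contain 207.124.249.53
  223.124.128.0/17 (223.124.128.0 - 223.124.255.255) does not contain 207.124.249.53
  207.120.0.0/16 (207.120.0.0 - 207.120.255.255) does not contain 207.124.249.53
Longest matching prefix is /15 -> next hop Router H.

Router H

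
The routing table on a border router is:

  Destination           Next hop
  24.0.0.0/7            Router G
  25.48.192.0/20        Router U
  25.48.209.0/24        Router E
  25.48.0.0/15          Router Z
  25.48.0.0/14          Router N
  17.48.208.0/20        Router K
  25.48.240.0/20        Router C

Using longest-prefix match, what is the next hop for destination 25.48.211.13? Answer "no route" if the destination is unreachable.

Router Z

Routes whose prefix contains 25.48.211.13:
  24.0.0.0/7 (24.0.0.0 - 25.255.255.255) -> Router G
  25.48.0.0/14 (25.48.0.0 - 25.51.255.255) -> Router N
  25.48.0.0/15 (25.48.0.0 - 25.49.255.255) -> Router Z
More-specific entries that do NOT match:
  25.48.209.0/24 (25.48.209.0 - 25.48.209.255) does not contain 25.48.211.13
  25.48.192.0/20 (25.48.192.0 - 25.48.207.255) does not contain 25.48.211.13
  17.48.208.0/20 (17.48.208.0 - 17.48.223.255) does not contain 25.48.211.13
  25.48.240.0/20 (25.48.240.0 - 25.48.255.255) does not contain 25.48.211.13
Longest matching prefix is /15 -> next hop Router Z.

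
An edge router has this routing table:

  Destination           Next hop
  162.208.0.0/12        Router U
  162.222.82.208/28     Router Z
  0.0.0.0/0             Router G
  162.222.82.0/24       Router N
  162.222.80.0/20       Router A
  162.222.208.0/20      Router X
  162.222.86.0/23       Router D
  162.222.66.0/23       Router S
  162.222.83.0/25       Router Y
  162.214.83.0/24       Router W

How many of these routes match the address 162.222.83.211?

3

Prefixes containing 162.222.83.211:
  0.0.0.0/0 (default, matches everything)
  162.208.0.0/12 (162.208.0.0 - 162.223.255.255)
  162.222.80.0/20 (162.222.80.0 - 162.222.95.255)
Total matching entries: 3.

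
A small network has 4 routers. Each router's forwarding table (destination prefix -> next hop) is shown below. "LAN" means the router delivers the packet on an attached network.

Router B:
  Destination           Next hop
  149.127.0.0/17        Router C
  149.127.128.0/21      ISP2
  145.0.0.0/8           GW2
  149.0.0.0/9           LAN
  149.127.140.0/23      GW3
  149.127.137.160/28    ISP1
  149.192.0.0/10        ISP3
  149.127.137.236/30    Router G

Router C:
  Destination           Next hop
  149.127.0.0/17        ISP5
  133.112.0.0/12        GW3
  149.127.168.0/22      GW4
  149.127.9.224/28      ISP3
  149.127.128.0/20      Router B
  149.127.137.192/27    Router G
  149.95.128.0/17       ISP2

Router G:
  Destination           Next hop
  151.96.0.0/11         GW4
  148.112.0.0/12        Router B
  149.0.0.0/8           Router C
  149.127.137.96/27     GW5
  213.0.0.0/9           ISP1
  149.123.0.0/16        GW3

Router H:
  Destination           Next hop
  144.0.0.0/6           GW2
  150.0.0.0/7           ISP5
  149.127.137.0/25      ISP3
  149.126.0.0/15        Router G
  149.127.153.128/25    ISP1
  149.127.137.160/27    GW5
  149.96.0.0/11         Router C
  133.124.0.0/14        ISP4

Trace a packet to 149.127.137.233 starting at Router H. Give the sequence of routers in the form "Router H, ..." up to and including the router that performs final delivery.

Router H, Router G, Router C, Router B

At Router H: longest match for 149.127.137.233 is 149.126.0.0/15 -> Router G
At Router G: longest match for 149.127.137.233 is 149.0.0.0/8 -> Router C
At Router C: longest match for 149.127.137.233 is 149.127.128.0/20 -> Router B
At Router B: longest match for 149.127.137.233 is 149.0.0.0/9 -> LAN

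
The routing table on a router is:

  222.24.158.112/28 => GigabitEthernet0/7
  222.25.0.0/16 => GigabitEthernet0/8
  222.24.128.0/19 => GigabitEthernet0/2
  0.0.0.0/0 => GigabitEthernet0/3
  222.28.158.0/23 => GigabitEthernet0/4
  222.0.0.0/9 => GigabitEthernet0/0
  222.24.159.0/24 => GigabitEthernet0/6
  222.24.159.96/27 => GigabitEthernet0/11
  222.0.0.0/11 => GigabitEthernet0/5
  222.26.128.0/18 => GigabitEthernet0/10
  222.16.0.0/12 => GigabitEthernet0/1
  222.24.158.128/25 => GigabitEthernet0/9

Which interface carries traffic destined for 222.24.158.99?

Routes whose prefix contains 222.24.158.99:
  0.0.0.0/0 (default, matches everything) -> GigabitEthernet0/3
  222.0.0.0/9 (222.0.0.0 - 222.127.255.255) -> GigabitEthernet0/0
  222.0.0.0/11 (222.0.0.0 - 222.31.255.255) -> GigabitEthernet0/5
  222.16.0.0/12 (222.16.0.0 - 222.31.255.255) -> GigabitEthernet0/1
  222.24.128.0/19 (222.24.128.0 - 222.24.159.255) -> GigabitEthernet0/2
More-specific entries that do NOT match:
  222.24.158.112/28 (222.24.158.112 - 222.24.158.127) does not contain 222.24.158.99
  222.24.159.96/27 (222.24.159.96 - 222.24.159.127) does not contain 222.24.158.99
  222.24.158.128/25 (222.24.158.128 - 222.24.158.255) does not contain 222.24.158.99
  222.24.159.0/24 (222.24.159.0 - 222.24.159.255) does not contain 222.24.158.99
  222.28.158.0/23 (222.28.158.0 - 222.28.159.255) does not contain 222.24.158.99
Longest matching prefix is /19 -> interface GigabitEthernet0/2.

GigabitEthernet0/2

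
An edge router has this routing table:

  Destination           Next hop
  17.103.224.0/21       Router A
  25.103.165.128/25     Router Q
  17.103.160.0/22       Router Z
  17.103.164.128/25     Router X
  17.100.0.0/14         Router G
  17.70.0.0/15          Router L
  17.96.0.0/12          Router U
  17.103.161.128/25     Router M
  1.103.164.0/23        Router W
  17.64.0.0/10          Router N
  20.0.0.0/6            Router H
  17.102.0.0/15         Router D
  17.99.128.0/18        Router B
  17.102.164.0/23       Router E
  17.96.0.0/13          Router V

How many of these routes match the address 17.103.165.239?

5

Prefixes containing 17.103.165.239:
  17.64.0.0/10 (17.64.0.0 - 17.127.255.255)
  17.96.0.0/12 (17.96.0.0 - 17.111.255.255)
  17.96.0.0/13 (17.96.0.0 - 17.103.255.255)
  17.100.0.0/14 (17.100.0.0 - 17.103.255.255)
  17.102.0.0/15 (17.102.0.0 - 17.103.255.255)
Total matching entries: 5.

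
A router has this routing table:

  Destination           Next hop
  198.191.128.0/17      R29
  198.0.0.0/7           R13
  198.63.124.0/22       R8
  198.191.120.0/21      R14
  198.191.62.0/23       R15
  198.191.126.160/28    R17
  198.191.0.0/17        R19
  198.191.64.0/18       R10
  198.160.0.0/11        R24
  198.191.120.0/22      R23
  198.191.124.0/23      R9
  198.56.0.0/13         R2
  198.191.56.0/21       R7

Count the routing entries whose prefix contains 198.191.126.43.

5

Prefixes containing 198.191.126.43:
  198.0.0.0/7 (198.0.0.0 - 199.255.255.255)
  198.160.0.0/11 (198.160.0.0 - 198.191.255.255)
  198.191.0.0/17 (198.191.0.0 - 198.191.127.255)
  198.191.64.0/18 (198.191.64.0 - 198.191.127.255)
  198.191.120.0/21 (198.191.120.0 - 198.191.127.255)
Total matching entries: 5.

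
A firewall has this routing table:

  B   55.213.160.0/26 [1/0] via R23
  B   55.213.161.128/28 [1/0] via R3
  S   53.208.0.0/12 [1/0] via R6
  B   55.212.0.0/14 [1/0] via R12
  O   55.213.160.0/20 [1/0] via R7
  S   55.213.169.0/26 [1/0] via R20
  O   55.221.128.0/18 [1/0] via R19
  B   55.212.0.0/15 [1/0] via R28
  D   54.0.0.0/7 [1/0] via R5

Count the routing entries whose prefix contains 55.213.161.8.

4

Prefixes containing 55.213.161.8:
  54.0.0.0/7 (54.0.0.0 - 55.255.255.255)
  55.212.0.0/14 (55.212.0.0 - 55.215.255.255)
  55.212.0.0/15 (55.212.0.0 - 55.213.255.255)
  55.213.160.0/20 (55.213.160.0 - 55.213.175.255)
Total matching entries: 4.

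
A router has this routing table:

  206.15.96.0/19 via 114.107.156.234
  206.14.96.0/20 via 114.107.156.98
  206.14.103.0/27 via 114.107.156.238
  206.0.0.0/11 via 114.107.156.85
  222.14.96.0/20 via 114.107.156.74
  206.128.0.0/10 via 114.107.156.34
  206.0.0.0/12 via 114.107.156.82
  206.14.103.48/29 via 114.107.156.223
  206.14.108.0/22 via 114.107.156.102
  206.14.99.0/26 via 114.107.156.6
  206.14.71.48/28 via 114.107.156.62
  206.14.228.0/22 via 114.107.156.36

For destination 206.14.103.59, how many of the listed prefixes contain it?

3

Prefixes containing 206.14.103.59:
  206.0.0.0/11 (206.0.0.0 - 206.31.255.255)
  206.0.0.0/12 (206.0.0.0 - 206.15.255.255)
  206.14.96.0/20 (206.14.96.0 - 206.14.111.255)
Total matching entries: 3.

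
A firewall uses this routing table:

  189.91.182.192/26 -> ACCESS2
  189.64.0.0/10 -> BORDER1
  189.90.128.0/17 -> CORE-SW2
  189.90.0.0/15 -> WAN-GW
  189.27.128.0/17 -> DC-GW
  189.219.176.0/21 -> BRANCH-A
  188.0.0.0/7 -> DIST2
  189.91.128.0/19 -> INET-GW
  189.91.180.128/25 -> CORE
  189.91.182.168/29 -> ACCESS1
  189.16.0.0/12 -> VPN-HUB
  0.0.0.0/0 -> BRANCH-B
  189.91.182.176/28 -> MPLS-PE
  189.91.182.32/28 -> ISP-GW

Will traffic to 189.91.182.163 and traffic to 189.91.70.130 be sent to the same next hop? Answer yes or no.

189.91.182.163: longest match 189.90.0.0/15 -> WAN-GW
189.91.70.130: longest match 189.90.0.0/15 -> WAN-GW

yes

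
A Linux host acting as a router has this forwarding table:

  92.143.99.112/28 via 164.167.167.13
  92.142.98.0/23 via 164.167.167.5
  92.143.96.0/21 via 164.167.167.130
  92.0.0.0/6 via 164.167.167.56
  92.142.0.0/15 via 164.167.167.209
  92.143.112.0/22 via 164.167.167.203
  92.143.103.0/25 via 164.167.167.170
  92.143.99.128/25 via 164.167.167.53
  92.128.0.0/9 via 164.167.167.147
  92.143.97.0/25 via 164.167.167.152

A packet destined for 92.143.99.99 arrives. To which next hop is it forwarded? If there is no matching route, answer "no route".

Routes whose prefix contains 92.143.99.99:
  92.0.0.0/6 (92.0.0.0 - 95.255.255.255) -> 164.167.167.56
  92.128.0.0/9 (92.128.0.0 - 92.255.255.255) -> 164.167.167.147
  92.142.0.0/15 (92.142.0.0 - 92.143.255.255) -> 164.167.167.209
  92.143.96.0/21 (92.143.96.0 - 92.143.103.255) -> 164.167.167.130
More-specific entries that do NOT match:
  92.143.99.112/28 (92.143.99.112 - 92.143.99.127) does not contain 92.143.99.99
  92.143.103.0/25 (92.143.103.0 - 92.143.103.127) does not contain 92.143.99.99
  92.143.99.128/25 (92.143.99.128 - 92.143.99.255) does not contain 92.143.99.99
  92.143.97.0/25 (92.143.97.0 - 92.143.97.127) does not contain 92.143.99.99
  92.142.98.0/23 (92.142.98.0 - 92.142.99.255) does not contain 92.143.99.99
  92.143.112.0/22 (92.143.112.0 - 92.143.115.255) does not contain 92.143.99.99
Longest matching prefix is /21 -> next hop 164.167.167.130.

164.167.167.130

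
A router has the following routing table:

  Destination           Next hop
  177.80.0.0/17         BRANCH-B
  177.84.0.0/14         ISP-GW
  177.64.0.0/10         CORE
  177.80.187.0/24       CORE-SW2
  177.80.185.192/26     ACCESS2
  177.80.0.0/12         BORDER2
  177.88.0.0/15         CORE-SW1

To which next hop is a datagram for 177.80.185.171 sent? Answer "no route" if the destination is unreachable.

BORDER2

Routes whose prefix contains 177.80.185.171:
  177.64.0.0/10 (177.64.0.0 - 177.127.255.255) -> CORE
  177.80.0.0/12 (177.80.0.0 - 177.95.255.255) -> BORDER2
More-specific entries that do NOT match:
  177.80.185.192/26 (177.80.185.192 - 177.80.185.255) does not contain 177.80.185.171
  177.80.187.0/24 (177.80.187.0 - 177.80.187.255) does not contain 177.80.185.171
  177.80.0.0/17 (177.80.0.0 - 177.80.127.255) does not contain 177.80.185.171
  177.88.0.0/15 (177.88.0.0 - 177.89.255.255) does not contain 177.80.185.171
  177.84.0.0/14 (177.84.0.0 - 177.87.255.255) does not contain 177.80.185.171
Longest matching prefix is /12 -> next hop BORDER2.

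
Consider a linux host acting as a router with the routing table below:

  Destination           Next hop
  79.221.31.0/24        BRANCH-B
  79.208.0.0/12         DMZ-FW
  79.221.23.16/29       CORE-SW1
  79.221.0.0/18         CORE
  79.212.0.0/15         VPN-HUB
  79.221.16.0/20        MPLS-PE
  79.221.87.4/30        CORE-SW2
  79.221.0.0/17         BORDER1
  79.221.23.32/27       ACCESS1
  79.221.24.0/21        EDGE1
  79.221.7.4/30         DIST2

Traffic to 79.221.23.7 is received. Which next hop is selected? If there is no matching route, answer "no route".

MPLS-PE

Routes whose prefix contains 79.221.23.7:
  79.208.0.0/12 (79.208.0.0 - 79.223.255.255) -> DMZ-FW
  79.221.0.0/17 (79.221.0.0 - 79.221.127.255) -> BORDER1
  79.221.0.0/18 (79.221.0.0 - 79.221.63.255) -> CORE
  79.221.16.0/20 (79.221.16.0 - 79.221.31.255) -> MPLS-PE
More-specific entries that do NOT match:
  79.221.87.4/30 (79.221.87.4 - 79.221.87.7) does not contain 79.221.23.7
  79.221.7.4/30 (79.221.7.4 - 79.221.7.7) does not contain 79.221.23.7
  79.221.23.16/29 (79.221.23.16 - 79.221.23.23) does not contain 79.221.23.7
  79.221.23.32/27 (79.221.23.32 - 79.221.23.63) does not contain 79.221.23.7
  79.221.31.0/24 (79.221.31.0 - 79.221.31.255) does not contain 79.221.23.7
  79.221.24.0/21 (79.221.24.0 - 79.221.31.255) does not contain 79.221.23.7
Longest matching prefix is /20 -> next hop MPLS-PE.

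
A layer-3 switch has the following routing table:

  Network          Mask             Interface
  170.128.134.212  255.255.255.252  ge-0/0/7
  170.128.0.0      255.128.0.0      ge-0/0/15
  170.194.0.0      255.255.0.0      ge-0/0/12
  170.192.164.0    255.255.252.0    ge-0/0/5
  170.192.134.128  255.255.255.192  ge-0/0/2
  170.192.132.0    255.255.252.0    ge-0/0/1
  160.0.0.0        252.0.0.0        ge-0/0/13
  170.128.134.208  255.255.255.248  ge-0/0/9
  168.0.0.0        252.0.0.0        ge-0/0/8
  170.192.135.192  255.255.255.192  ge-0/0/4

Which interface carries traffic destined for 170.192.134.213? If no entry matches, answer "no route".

ge-0/0/1

Routes whose prefix contains 170.192.134.213:
  168.0.0.0/6 (168.0.0.0 - 171.255.255.255) -> ge-0/0/8
  170.128.0.0/9 (170.128.0.0 - 170.255.255.255) -> ge-0/0/15
  170.192.132.0/22 (170.192.132.0 - 170.192.135.255) -> ge-0/0/1
More-specific entries that do NOT match:
  170.128.134.212/30 (170.128.134.212 - 170.128.134.215) does not contain 170.192.134.213
  170.128.134.208/29 (170.128.134.208 - 170.128.134.215) does not contain 170.192.134.213
  170.192.134.128/26 (170.192.134.128 - 170.192.134.191) does not contain 170.192.134.213
  170.192.135.192/26 (170.192.135.192 - 170.192.135.255) does not contain 170.192.134.213
Longest matching prefix is /22 -> interface ge-0/0/1.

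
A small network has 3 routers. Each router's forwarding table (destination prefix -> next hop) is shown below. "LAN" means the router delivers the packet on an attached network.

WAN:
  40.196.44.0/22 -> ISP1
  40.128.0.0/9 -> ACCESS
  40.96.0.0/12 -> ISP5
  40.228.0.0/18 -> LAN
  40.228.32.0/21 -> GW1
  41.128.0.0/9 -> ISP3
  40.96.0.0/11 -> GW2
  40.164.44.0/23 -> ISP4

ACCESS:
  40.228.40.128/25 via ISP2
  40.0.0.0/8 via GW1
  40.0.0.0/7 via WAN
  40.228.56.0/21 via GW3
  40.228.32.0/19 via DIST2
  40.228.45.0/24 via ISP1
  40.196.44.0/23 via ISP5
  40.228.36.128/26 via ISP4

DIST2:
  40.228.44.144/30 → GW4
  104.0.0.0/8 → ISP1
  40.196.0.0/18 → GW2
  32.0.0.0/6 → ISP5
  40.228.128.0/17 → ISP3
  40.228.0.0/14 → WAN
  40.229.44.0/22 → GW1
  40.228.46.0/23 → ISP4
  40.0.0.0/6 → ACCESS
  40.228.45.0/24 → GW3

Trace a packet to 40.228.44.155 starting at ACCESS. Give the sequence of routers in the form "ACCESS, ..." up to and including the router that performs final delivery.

ACCESS, DIST2, WAN

At ACCESS: longest match for 40.228.44.155 is 40.228.32.0/19 -> DIST2
At DIST2: longest match for 40.228.44.155 is 40.228.0.0/14 -> WAN
At WAN: longest match for 40.228.44.155 is 40.228.0.0/18 -> LAN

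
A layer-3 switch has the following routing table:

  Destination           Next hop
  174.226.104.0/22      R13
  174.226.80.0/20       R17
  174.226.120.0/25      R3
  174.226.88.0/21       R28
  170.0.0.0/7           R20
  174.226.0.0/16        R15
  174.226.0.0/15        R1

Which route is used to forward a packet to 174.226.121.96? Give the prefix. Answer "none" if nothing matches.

174.226.0.0/16

Entries matching 174.226.121.96:
  174.226.0.0/15 (174.226.0.0 - 174.227.255.255)
  174.226.0.0/16 (174.226.0.0 - 174.226.255.255)
Most specific is 174.226.0.0/16.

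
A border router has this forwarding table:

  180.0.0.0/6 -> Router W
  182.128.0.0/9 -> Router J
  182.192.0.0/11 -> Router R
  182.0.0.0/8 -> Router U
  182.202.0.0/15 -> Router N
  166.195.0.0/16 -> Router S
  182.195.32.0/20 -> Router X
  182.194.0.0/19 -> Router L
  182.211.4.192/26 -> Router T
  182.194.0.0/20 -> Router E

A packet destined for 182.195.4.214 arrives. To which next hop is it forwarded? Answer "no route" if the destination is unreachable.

Routes whose prefix contains 182.195.4.214:
  180.0.0.0/6 (180.0.0.0 - 183.255.255.255) -> Router W
  182.0.0.0/8 (182.0.0.0 - 182.255.255.255) -> Router U
  182.128.0.0/9 (182.128.0.0 - 182.255.255.255) -> Router J
  182.192.0.0/11 (182.192.0.0 - 182.223.255.255) -> Router R
More-specific entries that do NOT match:
  182.211.4.192/26 (182.211.4.192 - 182.211.4.255) does not contain 182.195.4.214
  182.195.32.0/20 (182.195.32.0 - 182.195.47.255) does not contain 182.195.4.214
  182.194.0.0/20 (182.194.0.0 - 182.194.15.255) does not contain 182.195.4.214
  182.194.0.0/19 (182.194.0.0 - 182.194.31.255) does not contain 182.195.4.214
  166.195.0.0/16 (166.195.0.0 - 166.195.255.255) does not contain 182.195.4.214
  182.202.0.0/15 (182.202.0.0 - 182.203.255.255) does not contain 182.195.4.214
Longest matching prefix is /11 -> next hop Router R.

Router R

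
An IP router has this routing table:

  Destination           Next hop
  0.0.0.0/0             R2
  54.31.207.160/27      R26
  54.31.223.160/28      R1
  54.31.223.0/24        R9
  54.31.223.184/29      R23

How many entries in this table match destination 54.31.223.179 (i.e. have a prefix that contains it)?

2

Prefixes containing 54.31.223.179:
  0.0.0.0/0 (default, matches everything)
  54.31.223.0/24 (54.31.223.0 - 54.31.223.255)
Total matching entries: 2.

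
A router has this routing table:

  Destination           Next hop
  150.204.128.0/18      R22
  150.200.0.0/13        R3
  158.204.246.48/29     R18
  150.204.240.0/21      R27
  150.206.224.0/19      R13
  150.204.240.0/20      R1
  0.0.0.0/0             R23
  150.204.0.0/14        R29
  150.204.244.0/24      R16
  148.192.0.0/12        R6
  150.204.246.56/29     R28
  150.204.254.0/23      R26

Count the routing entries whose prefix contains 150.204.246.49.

Prefixes containing 150.204.246.49:
  0.0.0.0/0 (default, matches everything)
  150.200.0.0/13 (150.200.0.0 - 150.207.255.255)
  150.204.0.0/14 (150.204.0.0 - 150.207.255.255)
  150.204.240.0/20 (150.204.240.0 - 150.204.255.255)
  150.204.240.0/21 (150.204.240.0 - 150.204.247.255)
Total matching entries: 5.

5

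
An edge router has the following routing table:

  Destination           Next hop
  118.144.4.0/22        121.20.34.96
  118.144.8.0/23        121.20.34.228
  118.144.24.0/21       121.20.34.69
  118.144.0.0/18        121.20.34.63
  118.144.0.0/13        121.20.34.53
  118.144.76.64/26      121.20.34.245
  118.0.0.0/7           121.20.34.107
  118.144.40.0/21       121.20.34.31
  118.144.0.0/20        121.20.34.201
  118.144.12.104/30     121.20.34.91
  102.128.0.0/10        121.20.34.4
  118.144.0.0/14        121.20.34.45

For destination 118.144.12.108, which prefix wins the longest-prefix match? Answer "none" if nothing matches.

118.144.0.0/20

Entries matching 118.144.12.108:
  118.0.0.0/7 (118.0.0.0 - 119.255.255.255)
  118.144.0.0/13 (118.144.0.0 - 118.151.255.255)
  118.144.0.0/14 (118.144.0.0 - 118.147.255.255)
  118.144.0.0/18 (118.144.0.0 - 118.144.63.255)
  118.144.0.0/20 (118.144.0.0 - 118.144.15.255)
Most specific is 118.144.0.0/20.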